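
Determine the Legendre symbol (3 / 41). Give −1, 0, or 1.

-1

Reciprocity: 3 ≡ 3 and 41 ≡ 1 (mod 4), so (3/41) = +(41/3).
Reduce top mod 3: now compute (2/3).
Pull out 2: since 3 ≡ 3 (mod 8), (2/3) = -1.
Reached (1/3) = 1. Collecting the sign flips along the way, the symbol is -1.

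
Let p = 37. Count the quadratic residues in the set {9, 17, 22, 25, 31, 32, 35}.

2

(9/37) = +1 → QR.
(17/37) = -1 → non-residue.
(22/37) = -1 → non-residue.
(25/37) = +1 → QR.
(31/37) = -1 → non-residue.
(32/37) = -1 → non-residue.
(35/37) = -1 → non-residue.
Total quadratic residues among the 7: 2.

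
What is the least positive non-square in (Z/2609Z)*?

(2/2609) = +1, so 2 is a residue.
(3/2609) = −1, so 3 is the smallest positive non-residue mod 2609.

3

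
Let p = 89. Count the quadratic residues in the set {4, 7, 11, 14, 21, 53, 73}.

5

(4/89) = +1 → QR.
(7/89) = -1 → non-residue.
(11/89) = +1 → QR.
(14/89) = -1 → non-residue.
(21/89) = +1 → QR.
(53/89) = +1 → QR.
(73/89) = +1 → QR.
Total quadratic residues among the 7: 5.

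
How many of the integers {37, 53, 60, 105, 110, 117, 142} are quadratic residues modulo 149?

(37/149) = +1 → QR.
(53/149) = +1 → QR.
(60/149) = -1 → non-residue.
(105/149) = -1 → non-residue.
(110/149) = +1 → QR.
(117/149) = -1 → non-residue.
(142/149) = +1 → QR.
Total quadratic residues among the 7: 4.

4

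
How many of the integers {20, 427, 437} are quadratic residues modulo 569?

3

(20/569) = +1 → QR.
(427/569) = +1 → QR.
(437/569) = +1 → QR.
Total quadratic residues among the 3: 3.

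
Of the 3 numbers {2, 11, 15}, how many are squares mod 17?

(2/17) = +1 → QR.
(11/17) = -1 → non-residue.
(15/17) = +1 → QR.
Total quadratic residues among the 3: 2.

2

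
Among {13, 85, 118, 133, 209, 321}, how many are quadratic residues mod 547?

(13/547) = +1 → QR.
(85/547) = +1 → QR.
(118/547) = +1 → QR.
(133/547) = -1 → non-residue.
(209/547) = +1 → QR.
(321/547) = +1 → QR.
Total quadratic residues among the 6: 5.

5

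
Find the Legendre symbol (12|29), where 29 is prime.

-1

Euler's criterion: (12/29) ≡ 12^14 (mod 29).
12^2 ≡ 28 (mod 29)
12^4 ≡ 1 (mod 29)
12^8 ≡ 1 (mod 29)
12^14 = 12^(8+4+2) ≡ 28 (mod 29).
Result is 28 ≡ −1, so (12/29) = −1.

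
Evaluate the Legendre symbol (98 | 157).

-1

Euler's criterion: (98/157) ≡ 98^78 (mod 157).
98^2 ≡ 27 (mod 157)
98^4 ≡ 101 (mod 157)
98^8 ≡ 153 (mod 157)
98^16 ≡ 16 (mod 157)
98^32 ≡ 99 (mod 157)
98^64 ≡ 67 (mod 157)
98^78 = 98^(64+8+4+2) ≡ 156 (mod 157).
Result is 156 ≡ −1, so (98/157) = −1.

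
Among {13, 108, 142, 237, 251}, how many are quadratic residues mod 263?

2

(13/263) = +1 → QR.
(108/263) = +1 → QR.
(142/263) = -1 → non-residue.
(237/263) = -1 → non-residue.
(251/263) = -1 → non-residue.
Total quadratic residues among the 5: 2.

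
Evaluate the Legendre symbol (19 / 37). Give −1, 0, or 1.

-1

Euler's criterion: (19/37) ≡ 19^18 (mod 37).
19^2 ≡ 28 (mod 37)
19^4 ≡ 7 (mod 37)
19^8 ≡ 12 (mod 37)
19^16 ≡ 33 (mod 37)
19^18 = 19^(16+2) ≡ 36 (mod 37).
Result is 36 ≡ −1, so (19/37) = −1.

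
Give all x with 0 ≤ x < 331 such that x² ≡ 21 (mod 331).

141, 190

Since 331 ≡ 3 (mod 4), a square root of 21 is 21^((331+1)/4) = 21^83 mod 331.
Repeated squaring: 21^2≡110, 21^4≡184, 21^8≡94, 21^16≡230, 21^32≡271, 21^64≡290 (mod 331).
21^83 = 21^(64+16+2+1) ≡ 141 (mod 331).
Check: 141² = 19881 ≡ 21 (mod 331). The two roots are 141 and 190.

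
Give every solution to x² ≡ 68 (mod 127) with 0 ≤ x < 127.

Since 127 ≡ 3 (mod 4), a square root of 68 is 68^((127+1)/4) = 68^32 mod 127.
Repeated squaring: 68^2≡52, 68^4≡37, 68^8≡99, 68^16≡22, 68^32≡103 (mod 127).
68^32 = 68^(32) ≡ 103 (mod 127).
Check: 103² = 10609 ≡ 68 (mod 127). The two roots are 24 and 103.

24, 103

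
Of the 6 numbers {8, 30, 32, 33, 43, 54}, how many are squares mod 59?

(8/59) = -1 → non-residue.
(30/59) = -1 → non-residue.
(32/59) = -1 → non-residue.
(33/59) = -1 → non-residue.
(43/59) = -1 → non-residue.
(54/59) = -1 → non-residue.
Total quadratic residues among the 6: 0.

0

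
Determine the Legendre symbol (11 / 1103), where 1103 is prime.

Euler's criterion: (11/1103) ≡ 11^551 (mod 1103).
11^2 ≡ 121 (mod 1103)
11^4 ≡ 302 (mod 1103)
11^8 ≡ 758 (mod 1103)
11^16 ≡ 1004 (mod 1103)
11^32 ≡ 977 (mod 1103)
11^64 ≡ 434 (mod 1103)
11^128 ≡ 846 (mod 1103)
11^256 ≡ 972 (mod 1103)
11^512 ≡ 616 (mod 1103)
11^551 = 11^(512+32+4+2+1) ≡ 1102 (mod 1103).
Result is 1102 ≡ −1, so (11/1103) = −1.

-1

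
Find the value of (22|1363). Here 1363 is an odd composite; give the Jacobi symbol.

Pull out 2: since 1363 ≡ 3 (mod 8), (2/1363) = -1.
Reciprocity: 11 ≡ 3 and 1363 ≡ 3 (mod 4), so (11/1363) = −(1363/11).
Reduce top mod 11: now compute (10/11).
Pull out 2: since 11 ≡ 3 (mod 8), (2/11) = -1.
Reciprocity: 5 ≡ 1 and 11 ≡ 3 (mod 4), so (5/11) = +(11/5).
Reduce top mod 5: now compute (1/5).
Reached (1/5) = 1. Collecting the sign flips along the way, the symbol is -1.

-1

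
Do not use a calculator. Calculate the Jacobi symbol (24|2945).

-1

Pull out 2^3: since 2945 ≡ 1 (mod 8), (2/2945) = +1, so (2/2945)^3 = +1.
Reciprocity: 3 ≡ 3 and 2945 ≡ 1 (mod 4), so (3/2945) = +(2945/3).
Reduce top mod 3: now compute (2/3).
Pull out 2: since 3 ≡ 3 (mod 8), (2/3) = -1.
Reached (1/3) = 1. Collecting the sign flips along the way, the symbol is -1.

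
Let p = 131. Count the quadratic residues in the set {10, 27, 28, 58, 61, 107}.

5

(10/131) = -1 → non-residue.
(27/131) = +1 → QR.
(28/131) = +1 → QR.
(58/131) = +1 → QR.
(61/131) = +1 → QR.
(107/131) = +1 → QR.
Total quadratic residues among the 6: 5.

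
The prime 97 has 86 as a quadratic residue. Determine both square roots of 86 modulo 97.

97 ≡ 1 (mod 4), so we find a root by search.
Trying successive values, 38² = 1444 ≡ 86 (mod 97). The other root is 97 − 38 = 59.

38, 59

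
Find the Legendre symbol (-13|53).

First reduce: -13 ≡ 40 (mod 53).
Pull out 2^3: since 53 ≡ 5 (mod 8), (2/53) = -1, so (2/53)^3 = -1.
Reciprocity: 5 ≡ 1 and 53 ≡ 1 (mod 4), so (5/53) = +(53/5).
Reduce top mod 5: now compute (3/5).
Reciprocity: 3 ≡ 3 and 5 ≡ 1 (mod 4), so (3/5) = +(5/3).
Reduce top mod 3: now compute (2/3).
Pull out 2: since 3 ≡ 3 (mod 8), (2/3) = -1.
Reached (1/3) = 1. Collecting the sign flips along the way, the symbol is +1.

1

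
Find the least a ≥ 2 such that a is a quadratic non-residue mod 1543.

3

(2/1543) = +1, so 2 is a residue.
(3/1543) = −1, so 3 is the smallest positive non-residue mod 1543.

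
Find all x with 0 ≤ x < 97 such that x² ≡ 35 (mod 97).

36, 61

97 ≡ 1 (mod 4), so we find a root by search.
Trying successive values, 36² = 1296 ≡ 35 (mod 97). The other root is 97 − 36 = 61.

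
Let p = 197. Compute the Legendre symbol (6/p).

Pull out 2: since 197 ≡ 5 (mod 8), (2/197) = -1.
Reciprocity: 3 ≡ 3 and 197 ≡ 1 (mod 4), so (3/197) = +(197/3).
Reduce top mod 3: now compute (2/3).
Pull out 2: since 3 ≡ 3 (mod 8), (2/3) = -1.
Reached (1/3) = 1. Collecting the sign flips along the way, the symbol is +1.

1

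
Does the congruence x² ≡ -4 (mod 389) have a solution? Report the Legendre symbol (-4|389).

1

First reduce: -4 ≡ 385 (mod 389).
Reciprocity: 385 ≡ 1 and 389 ≡ 1 (mod 4), so (385/389) = +(389/385).
Reduce top mod 385: now compute (4/385).
Pull out 2^2: since 385 ≡ 1 (mod 8), (2/385) = +1, so (2/385)^2 = +1.
Reached (1/385) = 1. Collecting the sign flips along the way, the symbol is +1.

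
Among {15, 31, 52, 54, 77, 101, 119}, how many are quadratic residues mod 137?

(15/137) = +1 → QR.
(31/137) = -1 → non-residue.
(52/137) = -1 → non-residue.
(54/137) = -1 → non-residue.
(77/137) = +1 → QR.
(101/137) = +1 → QR.
(119/137) = +1 → QR.
Total quadratic residues among the 7: 4.

4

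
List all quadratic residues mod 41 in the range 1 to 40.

1, 2, 4, 5, 8, 9, 10, 16, 18, 20, 21, 23, 25, 31, 32, 33, 36, 37, 39, 40

Square k = 1,…,20 (k and 41−k give the same square):
1²=1, 2²=4, 3²=9, 4²=16, 5²=25, 6²=36, 7²≡8, 8²≡23, 9²≡40, 10²≡18, 11²≡39, 12²≡21, 13²≡5, 14²≡32, 15²≡20, 16²≡10, 17²≡2, 18²≡37, 19²≡33, 20²≡31 (mod 41).
So the quadratic residues mod 41 are {1, 2, 4, 5, 8, 9, 10, 16, 18, 20, 21, 23, 25, 31, 32, 33, 36, 37, 39, 40}.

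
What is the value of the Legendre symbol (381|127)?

0

First reduce: 381 ≡ 0 (mod 127).
Top reduces to 0: gcd > 1, so the symbol is 0.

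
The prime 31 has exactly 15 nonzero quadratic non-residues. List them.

3 6 11 12 13 15 17 21 22 23 24 26 27 29 30

Square k = 1,…,15 (k and 31−k give the same square):
1²=1, 2²=4, 3²=9, 4²=16, 5²=25, 6²≡5, 7²≡18, 8²≡2, 9²≡19, 10²≡7, 11²≡28, 12²≡20, 13²≡14, 14²≡10, 15²≡8 (mod 31).
The residues are {1, 2, 4, 5, 7, 8, 9, 10, 14, 16, 18, 19, 20, 25, 28}; the non-residues are the remaining 15 nonzero classes.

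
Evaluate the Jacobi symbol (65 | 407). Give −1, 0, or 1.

Reciprocity: 65 ≡ 1 and 407 ≡ 3 (mod 4), so (65/407) = +(407/65).
Reduce top mod 65: now compute (17/65).
Reciprocity: 17 ≡ 1 and 65 ≡ 1 (mod 4), so (17/65) = +(65/17).
Reduce top mod 17: now compute (14/17).
Pull out 2: since 17 ≡ 1 (mod 8), (2/17) = +1.
Reciprocity: 7 ≡ 3 and 17 ≡ 1 (mod 4), so (7/17) = +(17/7).
Reduce top mod 7: now compute (3/7).
Reciprocity: 3 ≡ 3 and 7 ≡ 3 (mod 4), so (3/7) = −(7/3).
Reduce top mod 3: now compute (1/3).
Reached (1/3) = 1. Collecting the sign flips along the way, the symbol is -1.

-1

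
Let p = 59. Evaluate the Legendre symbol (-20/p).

Euler's criterion: (-20/59) ≡ 39^29 (mod 59).
39^2 ≡ 46 (mod 59)
39^4 ≡ 51 (mod 59)
39^8 ≡ 5 (mod 59)
39^16 ≡ 25 (mod 59)
39^29 = 39^(16+8+4+1) ≡ 58 (mod 59).
Result is 58 ≡ −1, so (-20/59) = −1.

-1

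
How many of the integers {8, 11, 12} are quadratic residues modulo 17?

(8/17) = +1 → QR.
(11/17) = -1 → non-residue.
(12/17) = -1 → non-residue.
Total quadratic residues among the 3: 1.

1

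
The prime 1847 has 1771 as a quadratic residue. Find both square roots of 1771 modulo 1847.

192, 1655

Since 1847 ≡ 3 (mod 4), a square root of 1771 is 1771^((1847+1)/4) = 1771^462 mod 1847.
Repeated squaring: 1771^2≡235, 1771^4≡1662, 1771^8≡979, 1771^16≡1695, 1771^32≡940, 1771^64≡734, 1771^128≡1279, 1771^256≡1246 (mod 1847).
1771^462 = 1771^(256+128+64+8+4+2) ≡ 192 (mod 1847).
Check: 192² = 36864 ≡ 1771 (mod 1847). The two roots are 192 and 1655.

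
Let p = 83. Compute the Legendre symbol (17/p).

1

Reciprocity: 17 ≡ 1 and 83 ≡ 3 (mod 4), so (17/83) = +(83/17).
Reduce top mod 17: now compute (15/17).
Reciprocity: 15 ≡ 3 and 17 ≡ 1 (mod 4), so (15/17) = +(17/15).
Reduce top mod 15: now compute (2/15).
Pull out 2: since 15 ≡ 7 (mod 8), (2/15) = +1.
Reached (1/15) = 1. Collecting the sign flips along the way, the symbol is +1.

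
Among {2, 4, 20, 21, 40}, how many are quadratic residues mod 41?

5

(2/41) = +1 → QR.
(4/41) = +1 → QR.
(20/41) = +1 → QR.
(21/41) = +1 → QR.
(40/41) = +1 → QR.
Total quadratic residues among the 5: 5.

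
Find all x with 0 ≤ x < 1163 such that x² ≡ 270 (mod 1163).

Since 1163 ≡ 3 (mod 4), a square root of 270 is 270^((1163+1)/4) = 270^291 mod 1163.
Repeated squaring: 270^2≡794, 270^4≡90, 270^8≡1122, 270^16≡518, 270^32≡834, 270^64≡82, 270^128≡909, 270^256≡551 (mod 1163).
270^291 = 270^(256+32+2+1) ≡ 825 (mod 1163).
Check: 825² = 680625 ≡ 270 (mod 1163). The two roots are 338 and 825.

338, 825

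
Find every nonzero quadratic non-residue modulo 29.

2,3,8,10,11,12,14,15,17,18,19,21,26,27

Square k = 1,…,14 (k and 29−k give the same square):
1²=1, 2²=4, 3²=9, 4²=16, 5²=25, 6²≡7, 7²≡20, 8²≡6, 9²≡23, 10²≡13, 11²≡5, 12²≡28, 13²≡24, 14²≡22 (mod 29).
The residues are {1, 4, 5, 6, 7, 9, 13, 16, 20, 22, 23, 24, 25, 28}; the non-residues are the remaining 14 nonzero classes.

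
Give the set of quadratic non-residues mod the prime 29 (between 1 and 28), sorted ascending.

Square k = 1,…,14 (k and 29−k give the same square):
1²=1, 2²=4, 3²=9, 4²=16, 5²=25, 6²≡7, 7²≡20, 8²≡6, 9²≡23, 10²≡13, 11²≡5, 12²≡28, 13²≡24, 14²≡22 (mod 29).
The residues are {1, 4, 5, 6, 7, 9, 13, 16, 20, 22, 23, 24, 25, 28}; the non-residues are the remaining 14 nonzero classes.

2, 3, 8, 10, 11, 12, 14, 15, 17, 18, 19, 21, 26, 27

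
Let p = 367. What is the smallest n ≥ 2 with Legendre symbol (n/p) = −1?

3

(2/367) = +1, so 2 is a residue.
(3/367) = −1, so 3 is the smallest positive non-residue mod 367.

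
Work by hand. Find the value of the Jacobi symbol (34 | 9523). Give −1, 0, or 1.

Pull out 2: since 9523 ≡ 3 (mod 8), (2/9523) = -1.
Reciprocity: 17 ≡ 1 and 9523 ≡ 3 (mod 4), so (17/9523) = +(9523/17).
Reduce top mod 17: now compute (3/17).
Reciprocity: 3 ≡ 3 and 17 ≡ 1 (mod 4), so (3/17) = +(17/3).
Reduce top mod 3: now compute (2/3).
Pull out 2: since 3 ≡ 3 (mod 8), (2/3) = -1.
Reached (1/3) = 1. Collecting the sign flips along the way, the symbol is +1.

1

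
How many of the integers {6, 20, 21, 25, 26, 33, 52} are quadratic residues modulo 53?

3

(6/53) = +1 → QR.
(20/53) = -1 → non-residue.
(21/53) = -1 → non-residue.
(25/53) = +1 → QR.
(26/53) = -1 → non-residue.
(33/53) = -1 → non-residue.
(52/53) = +1 → QR.
Total quadratic residues among the 7: 3.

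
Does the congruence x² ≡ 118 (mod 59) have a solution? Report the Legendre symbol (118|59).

0

First reduce: 118 ≡ 0 (mod 59).
Top reduces to 0: gcd > 1, so the symbol is 0.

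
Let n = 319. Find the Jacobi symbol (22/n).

0

Pull out 2: since 319 ≡ 7 (mod 8), (2/319) = +1.
Reciprocity: 11 ≡ 3 and 319 ≡ 3 (mod 4), so (11/319) = −(319/11).
Reduce top mod 11: now compute (0/11).
Top reduces to 0: gcd > 1, so the symbol is 0.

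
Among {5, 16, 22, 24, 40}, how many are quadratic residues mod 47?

(5/47) = -1 → non-residue.
(16/47) = +1 → QR.
(22/47) = -1 → non-residue.
(24/47) = +1 → QR.
(40/47) = -1 → non-residue.
Total quadratic residues among the 5: 2.

2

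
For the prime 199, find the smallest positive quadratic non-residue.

3

(2/199) = +1, so 2 is a residue.
(3/199) = −1, so 3 is the smallest positive non-residue mod 199.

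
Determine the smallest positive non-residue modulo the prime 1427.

2

(2/1427) = −1, so 2 is the smallest positive non-residue mod 1427.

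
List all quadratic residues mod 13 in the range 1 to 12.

Square k = 1,…,6 (k and 13−k give the same square):
1²=1, 2²=4, 3²=9, 4²≡3, 5²≡12, 6²≡10 (mod 13).
So the quadratic residues mod 13 are {1, 3, 4, 9, 10, 12}.

1,3,4,9,10,12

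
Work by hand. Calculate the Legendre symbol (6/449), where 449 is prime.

-1

Euler's criterion: (6/449) ≡ 6^224 (mod 449).
6^2 ≡ 36 (mod 449)
6^4 ≡ 398 (mod 449)
6^8 ≡ 356 (mod 449)
6^16 ≡ 118 (mod 449)
6^32 ≡ 5 (mod 449)
6^64 ≡ 25 (mod 449)
6^128 ≡ 176 (mod 449)
6^224 = 6^(128+64+32) ≡ 448 (mod 449).
Result is 448 ≡ −1, so (6/449) = −1.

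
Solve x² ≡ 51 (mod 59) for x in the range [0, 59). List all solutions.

13, 46

Since 59 ≡ 3 (mod 4), a square root of 51 is 51^((59+1)/4) = 51^15 mod 59.
Repeated squaring: 51^2≡5, 51^4≡25, 51^8≡35 (mod 59).
51^15 = 51^(8+4+2+1) ≡ 46 (mod 59).
Check: 46² = 2116 ≡ 51 (mod 59). The two roots are 13 and 46.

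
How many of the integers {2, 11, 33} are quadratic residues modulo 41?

2

(2/41) = +1 → QR.
(11/41) = -1 → non-residue.
(33/41) = +1 → QR.
Total quadratic residues among the 3: 2.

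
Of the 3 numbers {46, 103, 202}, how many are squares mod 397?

(46/397) = -1 → non-residue.
(103/397) = -1 → non-residue.
(202/397) = +1 → QR.
Total quadratic residues among the 3: 1.

1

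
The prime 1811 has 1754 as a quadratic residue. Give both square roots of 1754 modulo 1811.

Since 1811 ≡ 3 (mod 4), a square root of 1754 is 1754^((1811+1)/4) = 1754^453 mod 1811.
Repeated squaring: 1754^2≡1438, 1754^4≡1493, 1754^8≡1519, 1754^16≡147, 1754^32≡1688, 1754^64≡641, 1754^128≡1595, 1754^256≡1381 (mod 1811).
1754^453 = 1754^(256+128+64+4+1) ≡ 335 (mod 1811).
Check: 335² = 112225 ≡ 1754 (mod 1811). The two roots are 335 and 1476.

335, 1476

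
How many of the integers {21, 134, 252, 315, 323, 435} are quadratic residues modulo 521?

2

(21/521) = +1 → QR.
(134/521) = -1 → non-residue.
(252/521) = -1 → non-residue.
(315/521) = -1 → non-residue.
(323/521) = +1 → QR.
(435/521) = -1 → non-residue.
Total quadratic residues among the 6: 2.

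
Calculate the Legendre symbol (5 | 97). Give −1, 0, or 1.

Reciprocity: 5 ≡ 1 and 97 ≡ 1 (mod 4), so (5/97) = +(97/5).
Reduce top mod 5: now compute (2/5).
Pull out 2: since 5 ≡ 5 (mod 8), (2/5) = -1.
Reached (1/5) = 1. Collecting the sign flips along the way, the symbol is -1.

-1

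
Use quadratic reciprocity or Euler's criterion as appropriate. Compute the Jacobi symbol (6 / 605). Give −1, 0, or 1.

1

Pull out 2: since 605 ≡ 5 (mod 8), (2/605) = -1.
Reciprocity: 3 ≡ 3 and 605 ≡ 1 (mod 4), so (3/605) = +(605/3).
Reduce top mod 3: now compute (2/3).
Pull out 2: since 3 ≡ 3 (mod 8), (2/3) = -1.
Reached (1/3) = 1. Collecting the sign flips along the way, the symbol is +1.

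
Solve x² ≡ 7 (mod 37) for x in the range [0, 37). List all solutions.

9, 28

37 ≡ 1 (mod 4), so we find a root by search.
Trying successive values, 9² = 81 ≡ 7 (mod 37). The other root is 37 − 9 = 28.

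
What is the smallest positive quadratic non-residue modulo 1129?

(2/1129) = +1, so 2 is a residue.
(3/1129) = +1, so 3 is a residue.
(4/1129) = +1, so 4 is a residue.
(5/1129) = +1, so 5 is a residue.
(6/1129) = +1, so 6 is a residue.
(7/1129) = +1, so 7 is a residue.
(8/1129) = +1, so 8 is a residue.
(9/1129) = +1, so 9 is a residue.
(10/1129) = +1, so 10 is a residue.
(11/1129) = −1, so 11 is the smallest positive non-residue mod 1129.

11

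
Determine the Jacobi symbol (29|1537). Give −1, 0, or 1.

0

Reciprocity: 29 ≡ 1 and 1537 ≡ 1 (mod 4), so (29/1537) = +(1537/29).
Reduce top mod 29: now compute (0/29).
Top reduces to 0: gcd > 1, so the symbol is 0.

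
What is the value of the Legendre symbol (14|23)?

-1

Pull out 2: since 23 ≡ 7 (mod 8), (2/23) = +1.
Reciprocity: 7 ≡ 3 and 23 ≡ 3 (mod 4), so (7/23) = −(23/7).
Reduce top mod 7: now compute (2/7).
Pull out 2: since 7 ≡ 7 (mod 8), (2/7) = +1.
Reached (1/7) = 1. Collecting the sign flips along the way, the symbol is -1.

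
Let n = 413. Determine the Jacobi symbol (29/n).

1

Reciprocity: 29 ≡ 1 and 413 ≡ 1 (mod 4), so (29/413) = +(413/29).
Reduce top mod 29: now compute (7/29).
Reciprocity: 7 ≡ 3 and 29 ≡ 1 (mod 4), so (7/29) = +(29/7).
Reduce top mod 7: now compute (1/7).
Reached (1/7) = 1. Collecting the sign flips along the way, the symbol is +1.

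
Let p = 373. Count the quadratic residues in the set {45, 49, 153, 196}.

3

(45/373) = -1 → non-residue.
(49/373) = +1 → QR.
(153/373) = +1 → QR.
(196/373) = +1 → QR.
Total quadratic residues among the 4: 3.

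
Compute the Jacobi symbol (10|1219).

Pull out 2: since 1219 ≡ 3 (mod 8), (2/1219) = -1.
Reciprocity: 5 ≡ 1 and 1219 ≡ 3 (mod 4), so (5/1219) = +(1219/5).
Reduce top mod 5: now compute (4/5).
Pull out 2^2: since 5 ≡ 5 (mod 8), (2/5) = -1, so (2/5)^2 = +1.
Reached (1/5) = 1. Collecting the sign flips along the way, the symbol is -1.

-1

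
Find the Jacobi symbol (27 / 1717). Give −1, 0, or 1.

1

Reciprocity: 27 ≡ 3 and 1717 ≡ 1 (mod 4), so (27/1717) = +(1717/27).
Reduce top mod 27: now compute (16/27).
Pull out 2^4: since 27 ≡ 3 (mod 8), (2/27) = -1, so (2/27)^4 = +1.
Reached (1/27) = 1. Collecting the sign flips along the way, the symbol is +1.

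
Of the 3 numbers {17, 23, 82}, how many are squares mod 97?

(17/97) = -1 → non-residue.
(23/97) = -1 → non-residue.
(82/97) = -1 → non-residue.
Total quadratic residues among the 3: 0.

0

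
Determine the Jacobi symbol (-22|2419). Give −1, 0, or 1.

First reduce: -22 ≡ 2397 (mod 2419).
Reciprocity: 2397 ≡ 1 and 2419 ≡ 3 (mod 4), so (2397/2419) = +(2419/2397).
Reduce top mod 2397: now compute (22/2397).
Pull out 2: since 2397 ≡ 5 (mod 8), (2/2397) = -1.
Reciprocity: 11 ≡ 3 and 2397 ≡ 1 (mod 4), so (11/2397) = +(2397/11).
Reduce top mod 11: now compute (10/11).
Pull out 2: since 11 ≡ 3 (mod 8), (2/11) = -1.
Reciprocity: 5 ≡ 1 and 11 ≡ 3 (mod 4), so (5/11) = +(11/5).
Reduce top mod 5: now compute (1/5).
Reached (1/5) = 1. Collecting the sign flips along the way, the symbol is +1.

1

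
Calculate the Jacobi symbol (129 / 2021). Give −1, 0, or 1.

0

Reciprocity: 129 ≡ 1 and 2021 ≡ 1 (mod 4), so (129/2021) = +(2021/129).
Reduce top mod 129: now compute (86/129).
Pull out 2: since 129 ≡ 1 (mod 8), (2/129) = +1.
Reciprocity: 43 ≡ 3 and 129 ≡ 1 (mod 4), so (43/129) = +(129/43).
Reduce top mod 43: now compute (0/43).
Top reduces to 0: gcd > 1, so the symbol is 0.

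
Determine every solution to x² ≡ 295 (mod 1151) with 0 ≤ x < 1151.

338, 813

Since 1151 ≡ 3 (mod 4), a square root of 295 is 295^((1151+1)/4) = 295^288 mod 1151.
Repeated squaring: 295^2≡700, 295^4≡825, 295^8≡384, 295^16≡128, 295^32≡270, 295^64≡387, 295^128≡139, 295^256≡905 (mod 1151).
295^288 = 295^(256+32) ≡ 338 (mod 1151).
Check: 338² = 114244 ≡ 295 (mod 1151). The two roots are 338 and 813.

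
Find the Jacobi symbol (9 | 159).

Reciprocity: 9 ≡ 1 and 159 ≡ 3 (mod 4), so (9/159) = +(159/9).
Reduce top mod 9: now compute (6/9).
Pull out 2: since 9 ≡ 1 (mod 8), (2/9) = +1.
Reciprocity: 3 ≡ 3 and 9 ≡ 1 (mod 4), so (3/9) = +(9/3).
Reduce top mod 3: now compute (0/3).
Top reduces to 0: gcd > 1, so the symbol is 0.

0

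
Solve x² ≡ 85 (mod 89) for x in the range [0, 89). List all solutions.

89 ≡ 1 (mod 4), so we find a root by search.
Trying successive values, 21² = 441 ≡ 85 (mod 89). The other root is 89 − 21 = 68.

21, 68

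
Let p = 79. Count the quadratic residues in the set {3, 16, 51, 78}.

2

(3/79) = -1 → non-residue.
(16/79) = +1 → QR.
(51/79) = +1 → QR.
(78/79) = -1 → non-residue.
Total quadratic residues among the 4: 2.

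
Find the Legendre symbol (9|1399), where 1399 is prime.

1

Reciprocity: 9 ≡ 1 and 1399 ≡ 3 (mod 4), so (9/1399) = +(1399/9).
Reduce top mod 9: now compute (4/9).
Pull out 2^2: since 9 ≡ 1 (mod 8), (2/9) = +1, so (2/9)^2 = +1.
Reached (1/9) = 1. Collecting the sign flips along the way, the symbol is +1.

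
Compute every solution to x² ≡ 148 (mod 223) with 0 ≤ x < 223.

Since 223 ≡ 3 (mod 4), a square root of 148 is 148^((223+1)/4) = 148^56 mod 223.
Repeated squaring: 148^2≡50, 148^4≡47, 148^8≡202, 148^16≡218, 148^32≡25 (mod 223).
148^56 = 148^(32+16+8) ≡ 172 (mod 223).
Check: 172² = 29584 ≡ 148 (mod 223). The two roots are 51 and 172.

51, 172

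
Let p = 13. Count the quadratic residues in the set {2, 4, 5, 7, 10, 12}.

3

(2/13) = -1 → non-residue.
(4/13) = +1 → QR.
(5/13) = -1 → non-residue.
(7/13) = -1 → non-residue.
(10/13) = +1 → QR.
(12/13) = +1 → QR.
Total quadratic residues among the 6: 3.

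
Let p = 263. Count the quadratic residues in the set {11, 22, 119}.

(11/263) = +1 → QR.
(22/263) = +1 → QR.
(119/263) = -1 → non-residue.
Total quadratic residues among the 3: 2.

2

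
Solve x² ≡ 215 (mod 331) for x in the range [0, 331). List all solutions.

154, 177

Since 331 ≡ 3 (mod 4), a square root of 215 is 215^((331+1)/4) = 215^83 mod 331.
Repeated squaring: 215^2≡216, 215^4≡316, 215^8≡225, 215^16≡313, 215^32≡324, 215^64≡49 (mod 331).
215^83 = 215^(64+16+2+1) ≡ 177 (mod 331).
Check: 177² = 31329 ≡ 215 (mod 331). The two roots are 154 and 177.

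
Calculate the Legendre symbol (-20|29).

1

First reduce: -20 ≡ 9 (mod 29).
Reciprocity: 9 ≡ 1 and 29 ≡ 1 (mod 4), so (9/29) = +(29/9).
Reduce top mod 9: now compute (2/9).
Pull out 2: since 9 ≡ 1 (mod 8), (2/9) = +1.
Reached (1/9) = 1. Collecting the sign flips along the way, the symbol is +1.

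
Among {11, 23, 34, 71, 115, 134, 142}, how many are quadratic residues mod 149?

1

(11/149) = -1 → non-residue.
(23/149) = -1 → non-residue.
(34/149) = -1 → non-residue.
(71/149) = -1 → non-residue.
(115/149) = -1 → non-residue.
(134/149) = -1 → non-residue.
(142/149) = +1 → QR.
Total quadratic residues among the 7: 1.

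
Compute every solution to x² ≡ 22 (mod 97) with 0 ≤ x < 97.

97 ≡ 1 (mod 4), so we find a root by search.
Trying successive values, 33² = 1089 ≡ 22 (mod 97). The other root is 97 − 33 = 64.

33, 64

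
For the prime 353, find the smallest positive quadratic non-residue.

3

(2/353) = +1, so 2 is a residue.
(3/353) = −1, so 3 is the smallest positive non-residue mod 353.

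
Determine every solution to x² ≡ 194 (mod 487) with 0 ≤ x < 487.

Since 487 ≡ 3 (mod 4), a square root of 194 is 194^((487+1)/4) = 194^122 mod 487.
Repeated squaring: 194^2≡137, 194^4≡263, 194^8≡15, 194^16≡225, 194^32≡464, 194^64≡42 (mod 487).
194^122 = 194^(64+32+16+8+2) ≡ 235 (mod 487).
Check: 235² = 55225 ≡ 194 (mod 487). The two roots are 235 and 252.

235, 252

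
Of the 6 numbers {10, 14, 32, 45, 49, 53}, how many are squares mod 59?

3

(10/59) = -1 → non-residue.
(14/59) = -1 → non-residue.
(32/59) = -1 → non-residue.
(45/59) = +1 → QR.
(49/59) = +1 → QR.
(53/59) = +1 → QR.
Total quadratic residues among the 6: 3.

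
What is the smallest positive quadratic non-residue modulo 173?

2

(2/173) = −1, so 2 is the smallest positive non-residue mod 173.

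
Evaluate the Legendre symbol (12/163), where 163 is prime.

Euler's criterion: (12/163) ≡ 12^81 (mod 163).
12^2 ≡ 144 (mod 163)
12^4 ≡ 35 (mod 163)
12^8 ≡ 84 (mod 163)
12^16 ≡ 47 (mod 163)
12^32 ≡ 90 (mod 163)
12^64 ≡ 113 (mod 163)
12^81 = 12^(64+16+1) ≡ 162 (mod 163).
Result is 162 ≡ −1, so (12/163) = −1.

-1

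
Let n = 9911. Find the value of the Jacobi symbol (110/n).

Pull out 2: since 9911 ≡ 7 (mod 8), (2/9911) = +1.
Reciprocity: 55 ≡ 3 and 9911 ≡ 3 (mod 4), so (55/9911) = −(9911/55).
Reduce top mod 55: now compute (11/55).
Reciprocity: 11 ≡ 3 and 55 ≡ 3 (mod 4), so (11/55) = −(55/11).
Reduce top mod 11: now compute (0/11).
Top reduces to 0: gcd > 1, so the symbol is 0.

0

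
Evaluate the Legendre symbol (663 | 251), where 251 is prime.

1

Euler's criterion: (663/251) ≡ 161^125 (mod 251).
161^2 ≡ 68 (mod 251)
161^4 ≡ 106 (mod 251)
161^8 ≡ 192 (mod 251)
161^16 ≡ 218 (mod 251)
161^32 ≡ 85 (mod 251)
161^64 ≡ 197 (mod 251)
161^125 = 161^(64+32+16+8+4+1) ≡ 1 (mod 251).
Result is 1, so (663/251) = 1.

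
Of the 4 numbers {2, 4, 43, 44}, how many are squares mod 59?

1

(2/59) = -1 → non-residue.
(4/59) = +1 → QR.
(43/59) = -1 → non-residue.
(44/59) = -1 → non-residue.
Total quadratic residues among the 4: 1.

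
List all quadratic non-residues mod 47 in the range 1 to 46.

5 10 11 13 15 19 20 22 23 26 29 30 31 33 35 38 39 40 41 43 44 45 46

Square k = 1,…,23 (k and 47−k give the same square):
1²=1, 2²=4, 3²=9, 4²=16, 5²=25, 6²=36, 7²≡2, 8²≡17, 9²≡34, 10²≡6, 11²≡27, 12²≡3, 13²≡28, 14²≡8, 15²≡37, 16²≡21, 17²≡7, 18²≡42, 19²≡32, 20²≡24, 21²≡18, 22²≡14, 23²≡12 (mod 47).
The residues are {1, 2, 3, 4, 6, 7, 8, 9, 12, 14, 16, 17, 18, 21, 24, 25, 27, 28, 32, 34, 36, 37, 42}; the non-residues are the remaining 23 nonzero classes.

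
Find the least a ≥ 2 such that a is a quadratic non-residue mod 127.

(2/127) = +1, so 2 is a residue.
(3/127) = −1, so 3 is the smallest positive non-residue mod 127.

3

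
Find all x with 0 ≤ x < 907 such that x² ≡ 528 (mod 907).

Since 907 ≡ 3 (mod 4), a square root of 528 is 528^((907+1)/4) = 528^227 mod 907.
Repeated squaring: 528^2≡335, 528^4≡664, 528^8≡94, 528^16≡673, 528^32≡336, 528^64≡428, 528^128≡877 (mod 907).
528^227 = 528^(128+64+32+2+1) ≡ 850 (mod 907).
Check: 850² = 722500 ≡ 528 (mod 907). The two roots are 57 and 850.

57, 850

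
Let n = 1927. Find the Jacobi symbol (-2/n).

First reduce: -2 ≡ 1925 (mod 1927).
Reciprocity: 1925 ≡ 1 and 1927 ≡ 3 (mod 4), so (1925/1927) = +(1927/1925).
Reduce top mod 1925: now compute (2/1925).
Pull out 2: since 1925 ≡ 5 (mod 8), (2/1925) = -1.
Reached (1/1925) = 1. Collecting the sign flips along the way, the symbol is -1.

-1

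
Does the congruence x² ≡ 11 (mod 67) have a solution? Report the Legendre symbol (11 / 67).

Reciprocity: 11 ≡ 3 and 67 ≡ 3 (mod 4), so (11/67) = −(67/11).
Reduce top mod 11: now compute (1/11).
Reached (1/11) = 1. Collecting the sign flips along the way, the symbol is -1.

-1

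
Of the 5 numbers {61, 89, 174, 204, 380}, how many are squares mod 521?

1

(61/521) = -1 → non-residue.
(89/521) = -1 → non-residue.
(174/521) = -1 → non-residue.
(204/521) = +1 → QR.
(380/521) = -1 → non-residue.
Total quadratic residues among the 5: 1.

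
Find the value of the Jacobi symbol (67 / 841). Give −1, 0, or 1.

Reciprocity: 67 ≡ 3 and 841 ≡ 1 (mod 4), so (67/841) = +(841/67).
Reduce top mod 67: now compute (37/67).
Reciprocity: 37 ≡ 1 and 67 ≡ 3 (mod 4), so (37/67) = +(67/37).
Reduce top mod 37: now compute (30/37).
Pull out 2: since 37 ≡ 5 (mod 8), (2/37) = -1.
Reciprocity: 15 ≡ 3 and 37 ≡ 1 (mod 4), so (15/37) = +(37/15).
Reduce top mod 15: now compute (7/15).
Reciprocity: 7 ≡ 3 and 15 ≡ 3 (mod 4), so (7/15) = −(15/7).
Reduce top mod 7: now compute (1/7).
Reached (1/7) = 1. Collecting the sign flips along the way, the symbol is +1.

1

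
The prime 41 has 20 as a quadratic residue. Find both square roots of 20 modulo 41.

41 ≡ 1 (mod 4), so we find a root by search.
Trying successive values, 15² = 225 ≡ 20 (mod 41). The other root is 41 − 15 = 26.

15, 26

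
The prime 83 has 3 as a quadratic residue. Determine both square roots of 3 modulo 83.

13, 70

Since 83 ≡ 3 (mod 4), a square root of 3 is 3^((83+1)/4) = 3^21 mod 83.
Repeated squaring: 3^2≡9, 3^4≡81, 3^8≡4, 3^16≡16 (mod 83).
3^21 = 3^(16+4+1) ≡ 70 (mod 83).
Check: 70² = 4900 ≡ 3 (mod 83). The two roots are 13 and 70.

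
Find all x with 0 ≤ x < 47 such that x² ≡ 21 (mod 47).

16, 31

Since 47 ≡ 3 (mod 4), a square root of 21 is 21^((47+1)/4) = 21^12 mod 47.
Repeated squaring: 21^2≡18, 21^4≡42, 21^8≡25 (mod 47).
21^12 = 21^(8+4) ≡ 16 (mod 47).
Check: 16² = 256 ≡ 21 (mod 47). The two roots are 16 and 31.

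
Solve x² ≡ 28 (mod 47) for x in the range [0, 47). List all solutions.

13, 34

Since 47 ≡ 3 (mod 4), a square root of 28 is 28^((47+1)/4) = 28^12 mod 47.
Repeated squaring: 28^2≡32, 28^4≡37, 28^8≡6 (mod 47).
28^12 = 28^(8+4) ≡ 34 (mod 47).
Check: 34² = 1156 ≡ 28 (mod 47). The two roots are 13 and 34.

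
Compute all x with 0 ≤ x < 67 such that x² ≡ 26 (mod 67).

Since 67 ≡ 3 (mod 4), a square root of 26 is 26^((67+1)/4) = 26^17 mod 67.
Repeated squaring: 26^2≡6, 26^4≡36, 26^8≡23, 26^16≡60 (mod 67).
26^17 = 26^(16+1) ≡ 19 (mod 67).
Check: 19² = 361 ≡ 26 (mod 67). The two roots are 19 and 48.

19, 48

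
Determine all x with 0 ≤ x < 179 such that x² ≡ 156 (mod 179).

48, 131

Since 179 ≡ 3 (mod 4), a square root of 156 is 156^((179+1)/4) = 156^45 mod 179.
Repeated squaring: 156^2≡171, 156^4≡64, 156^8≡158, 156^16≡83, 156^32≡87 (mod 179).
156^45 = 156^(32+8+4+1) ≡ 48 (mod 179).
Check: 48² = 2304 ≡ 156 (mod 179). The two roots are 48 and 131.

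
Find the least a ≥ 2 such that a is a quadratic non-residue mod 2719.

(2/2719) = +1, so 2 is a residue.
(3/2719) = −1, so 3 is the smallest positive non-residue mod 2719.

3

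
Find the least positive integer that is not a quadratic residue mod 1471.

(2/1471) = +1, so 2 is a residue.
(3/1471) = −1, so 3 is the smallest positive non-residue mod 1471.

3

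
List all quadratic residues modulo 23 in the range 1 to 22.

1, 2, 3, 4, 6, 8, 9, 12, 13, 16, 18

Square k = 1,…,11 (k and 23−k give the same square):
1²=1, 2²=4, 3²=9, 4²=16, 5²≡2, 6²≡13, 7²≡3, 8²≡18, 9²≡12, 10²≡8, 11²≡6 (mod 23).
So the quadratic residues mod 23 are {1, 2, 3, 4, 6, 8, 9, 12, 13, 16, 18}.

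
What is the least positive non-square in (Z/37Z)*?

2

(2/37) = −1, so 2 is the smallest positive non-residue mod 37.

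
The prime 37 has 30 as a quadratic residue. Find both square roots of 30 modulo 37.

37 ≡ 1 (mod 4), so we find a root by search.
Trying successive values, 17² = 289 ≡ 30 (mod 37). The other root is 37 − 17 = 20.

17, 20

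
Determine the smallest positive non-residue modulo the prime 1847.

(2/1847) = +1, so 2 is a residue.
(3/1847) = +1, so 3 is a residue.
(4/1847) = +1, so 4 is a residue.
(5/1847) = −1, so 5 is the smallest positive non-residue mod 1847.

5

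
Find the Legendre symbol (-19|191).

First reduce: -19 ≡ 172 (mod 191).
Pull out 2^2: since 191 ≡ 7 (mod 8), (2/191) = +1, so (2/191)^2 = +1.
Reciprocity: 43 ≡ 3 and 191 ≡ 3 (mod 4), so (43/191) = −(191/43).
Reduce top mod 43: now compute (19/43).
Reciprocity: 19 ≡ 3 and 43 ≡ 3 (mod 4), so (19/43) = −(43/19).
Reduce top mod 19: now compute (5/19).
Reciprocity: 5 ≡ 1 and 19 ≡ 3 (mod 4), so (5/19) = +(19/5).
Reduce top mod 5: now compute (4/5).
Pull out 2^2: since 5 ≡ 5 (mod 8), (2/5) = -1, so (2/5)^2 = +1.
Reached (1/5) = 1. Collecting the sign flips along the way, the symbol is +1.

1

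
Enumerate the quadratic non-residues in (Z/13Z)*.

2, 5, 6, 7, 8, 11

Square k = 1,…,6 (k and 13−k give the same square):
1²=1, 2²=4, 3²=9, 4²≡3, 5²≡12, 6²≡10 (mod 13).
The residues are {1, 3, 4, 9, 10, 12}; the non-residues are the remaining 6 nonzero classes.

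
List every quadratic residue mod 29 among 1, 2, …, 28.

Square k = 1,…,14 (k and 29−k give the same square):
1²=1, 2²=4, 3²=9, 4²=16, 5²=25, 6²≡7, 7²≡20, 8²≡6, 9²≡23, 10²≡13, 11²≡5, 12²≡28, 13²≡24, 14²≡22 (mod 29).
So the quadratic residues mod 29 are {1, 4, 5, 6, 7, 9, 13, 16, 20, 22, 23, 24, 25, 28}.

1, 4, 5, 6, 7, 9, 13, 16, 20, 22, 23, 24, 25, 28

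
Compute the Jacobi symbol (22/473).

0

Pull out 2: since 473 ≡ 1 (mod 8), (2/473) = +1.
Reciprocity: 11 ≡ 3 and 473 ≡ 1 (mod 4), so (11/473) = +(473/11).
Reduce top mod 11: now compute (0/11).
Top reduces to 0: gcd > 1, so the symbol is 0.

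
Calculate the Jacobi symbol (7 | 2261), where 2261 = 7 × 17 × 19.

0

Reciprocity: 7 ≡ 3 and 2261 ≡ 1 (mod 4), so (7/2261) = +(2261/7).
Reduce top mod 7: now compute (0/7).
Top reduces to 0: gcd > 1, so the symbol is 0.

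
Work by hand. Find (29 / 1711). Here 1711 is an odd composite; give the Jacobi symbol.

Reciprocity: 29 ≡ 1 and 1711 ≡ 3 (mod 4), so (29/1711) = +(1711/29).
Reduce top mod 29: now compute (0/29).
Top reduces to 0: gcd > 1, so the symbol is 0.

0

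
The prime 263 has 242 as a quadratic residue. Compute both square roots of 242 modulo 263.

105, 158

Since 263 ≡ 3 (mod 4), a square root of 242 is 242^((263+1)/4) = 242^66 mod 263.
Repeated squaring: 242^2≡178, 242^4≡124, 242^8≡122, 242^16≡156, 242^32≡140, 242^64≡138 (mod 263).
242^66 = 242^(64+2) ≡ 105 (mod 263).
Check: 105² = 11025 ≡ 242 (mod 263). The two roots are 105 and 158.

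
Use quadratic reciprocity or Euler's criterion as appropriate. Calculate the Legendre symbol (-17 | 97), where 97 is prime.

Euler's criterion: (-17/97) ≡ 80^48 (mod 97).
80^2 ≡ 95 (mod 97)
80^4 ≡ 4 (mod 97)
80^8 ≡ 16 (mod 97)
80^16 ≡ 62 (mod 97)
80^32 ≡ 61 (mod 97)
80^48 = 80^(32+16) ≡ 96 (mod 97).
Result is 96 ≡ −1, so (-17/97) = −1.

-1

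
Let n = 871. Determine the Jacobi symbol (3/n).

Reciprocity: 3 ≡ 3 and 871 ≡ 3 (mod 4), so (3/871) = −(871/3).
Reduce top mod 3: now compute (1/3).
Reached (1/3) = 1. Collecting the sign flips along the way, the symbol is -1.

-1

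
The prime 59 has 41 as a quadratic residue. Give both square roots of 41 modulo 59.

Since 59 ≡ 3 (mod 4), a square root of 41 is 41^((59+1)/4) = 41^15 mod 59.
Repeated squaring: 41^2≡29, 41^4≡15, 41^8≡48 (mod 59).
41^15 = 41^(8+4+2+1) ≡ 49 (mod 59).
Check: 49² = 2401 ≡ 41 (mod 59). The two roots are 10 and 49.

10, 49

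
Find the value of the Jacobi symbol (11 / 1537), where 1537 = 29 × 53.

Reciprocity: 11 ≡ 3 and 1537 ≡ 1 (mod 4), so (11/1537) = +(1537/11).
Reduce top mod 11: now compute (8/11).
Pull out 2^3: since 11 ≡ 3 (mod 8), (2/11) = -1, so (2/11)^3 = -1.
Reached (1/11) = 1. Collecting the sign flips along the way, the symbol is -1.

-1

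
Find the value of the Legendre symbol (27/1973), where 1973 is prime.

-1

Reciprocity: 27 ≡ 3 and 1973 ≡ 1 (mod 4), so (27/1973) = +(1973/27).
Reduce top mod 27: now compute (2/27).
Pull out 2: since 27 ≡ 3 (mod 8), (2/27) = -1.
Reached (1/27) = 1. Collecting the sign flips along the way, the symbol is -1.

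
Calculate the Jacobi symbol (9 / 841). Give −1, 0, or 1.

Reciprocity: 9 ≡ 1 and 841 ≡ 1 (mod 4), so (9/841) = +(841/9).
Reduce top mod 9: now compute (4/9).
Pull out 2^2: since 9 ≡ 1 (mod 8), (2/9) = +1, so (2/9)^2 = +1.
Reached (1/9) = 1. Collecting the sign flips along the way, the symbol is +1.

1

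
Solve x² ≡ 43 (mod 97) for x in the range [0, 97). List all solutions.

97 ≡ 1 (mod 4), so we find a root by search.
Trying successive values, 25² = 625 ≡ 43 (mod 97). The other root is 97 − 25 = 72.

25, 72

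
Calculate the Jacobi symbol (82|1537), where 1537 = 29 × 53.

Pull out 2: since 1537 ≡ 1 (mod 8), (2/1537) = +1.
Reciprocity: 41 ≡ 1 and 1537 ≡ 1 (mod 4), so (41/1537) = +(1537/41).
Reduce top mod 41: now compute (20/41).
Pull out 2^2: since 41 ≡ 1 (mod 8), (2/41) = +1, so (2/41)^2 = +1.
Reciprocity: 5 ≡ 1 and 41 ≡ 1 (mod 4), so (5/41) = +(41/5).
Reduce top mod 5: now compute (1/5).
Reached (1/5) = 1. Collecting the sign flips along the way, the symbol is +1.

1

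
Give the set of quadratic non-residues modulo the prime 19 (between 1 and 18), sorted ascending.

Square k = 1,…,9 (k and 19−k give the same square):
1²=1, 2²=4, 3²=9, 4²=16, 5²≡6, 6²≡17, 7²≡11, 8²≡7, 9²≡5 (mod 19).
The residues are {1, 4, 5, 6, 7, 9, 11, 16, 17}; the non-residues are the remaining 9 nonzero classes.

2 3 8 10 12 13 14 15 18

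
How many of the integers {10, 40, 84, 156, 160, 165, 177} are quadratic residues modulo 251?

(10/251) = -1 → non-residue.
(40/251) = -1 → non-residue.
(84/251) = +1 → QR.
(156/251) = +1 → QR.
(160/251) = -1 → non-residue.
(165/251) = -1 → non-residue.
(177/251) = -1 → non-residue.
Total quadratic residues among the 7: 2.

2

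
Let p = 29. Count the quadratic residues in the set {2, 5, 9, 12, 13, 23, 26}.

(2/29) = -1 → non-residue.
(5/29) = +1 → QR.
(9/29) = +1 → QR.
(12/29) = -1 → non-residue.
(13/29) = +1 → QR.
(23/29) = +1 → QR.
(26/29) = -1 → non-residue.
Total quadratic residues among the 7: 4.

4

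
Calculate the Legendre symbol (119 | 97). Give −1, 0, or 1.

1

First reduce: 119 ≡ 22 (mod 97).
Pull out 2: since 97 ≡ 1 (mod 8), (2/97) = +1.
Reciprocity: 11 ≡ 3 and 97 ≡ 1 (mod 4), so (11/97) = +(97/11).
Reduce top mod 11: now compute (9/11).
Reciprocity: 9 ≡ 1 and 11 ≡ 3 (mod 4), so (9/11) = +(11/9).
Reduce top mod 9: now compute (2/9).
Pull out 2: since 9 ≡ 1 (mod 8), (2/9) = +1.
Reached (1/9) = 1. Collecting the sign flips along the way, the symbol is +1.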